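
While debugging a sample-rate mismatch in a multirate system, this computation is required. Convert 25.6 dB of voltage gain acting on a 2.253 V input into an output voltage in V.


Output voltage from dB gain:
V_out = V_in * 10^(gain_dB / 20)
      = 2.253 * 10^(25.6 / 20)
      = 2.253 * 19.054607
      = 42.93 V

42.93 V


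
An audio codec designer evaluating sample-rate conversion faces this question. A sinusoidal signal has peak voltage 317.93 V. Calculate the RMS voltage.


RMS voltage for a sinusoidal waveform:
V_rms = V_peak / sqrt(2)
      = 317.93 / 1.414214
      = 224.81 V

224.81 V


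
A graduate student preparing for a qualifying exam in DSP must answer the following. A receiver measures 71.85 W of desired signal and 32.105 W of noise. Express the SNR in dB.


SNR in decibels:
SNR = 10 * log10(Ps / Pn)
    = 10 * log10(71.85 / 32.105)
    = 10 * log10(2.238)
    = 10 * 0.3499
    = 3.5 dB

3.5 dB


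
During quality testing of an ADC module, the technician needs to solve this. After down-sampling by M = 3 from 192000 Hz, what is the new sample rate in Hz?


Decimation reduces the sample rate:
fs_out = fs_in / M
       = 192000 / 3
       = 64000.0 Hz

64000.0 Hz


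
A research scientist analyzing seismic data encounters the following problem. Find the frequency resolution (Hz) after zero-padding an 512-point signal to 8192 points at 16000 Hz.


Frequency resolution after zero-padding:
N_padded = 512 * 16 = 8192
df = fs / N_padded
   = 16000 / 8192
   = 1.9531 Hz

1.9531 Hz


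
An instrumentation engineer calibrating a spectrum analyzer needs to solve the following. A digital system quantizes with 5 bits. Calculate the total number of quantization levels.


Number of quantization levels = 2^N
= 2^5
= 32

32


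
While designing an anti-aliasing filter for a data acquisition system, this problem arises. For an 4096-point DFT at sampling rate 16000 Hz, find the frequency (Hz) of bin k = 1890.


Frequency of DFT bin k:
f_k = k * fs / N
    = 1890 * 16000 / 4096
    = 30240000 / 4096
    = 7382.812 Hz

7382.812 Hz


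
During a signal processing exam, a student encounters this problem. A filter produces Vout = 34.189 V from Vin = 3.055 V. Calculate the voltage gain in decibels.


Voltage gain in dB:
G = 20 * log10(Vout / Vin)
  = 20 * log10(34.189 / 3.055)
  = 20 * log10(11.191162)
  = 20 * 1.048875
  = 20.98 dB

20.98 dB


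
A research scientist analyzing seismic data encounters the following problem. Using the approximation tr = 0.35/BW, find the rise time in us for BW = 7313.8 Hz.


Rise time from bandwidth relationship:
tr = 0.35 / BW
   = 0.35 / 7313.8
   = 4.785474035e-05 s
   = 47.8547 us

47.8547 us


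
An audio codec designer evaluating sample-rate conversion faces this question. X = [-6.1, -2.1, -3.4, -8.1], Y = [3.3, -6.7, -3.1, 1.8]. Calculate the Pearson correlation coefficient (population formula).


Pearson correlation coefficient (population):
r = cov(X,Y) / (std(X) * std(Y))
Mean X = -4.925, Mean Y = -1.175
Cov(X,Y) = -8.311875
Std(X) = 2.332783, Std(Y) = 3.972011
r = -0.897

-0.897


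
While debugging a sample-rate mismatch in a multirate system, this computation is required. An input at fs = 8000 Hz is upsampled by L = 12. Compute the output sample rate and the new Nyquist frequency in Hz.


Step 1 — output sample rate after interpolation by L:
fs_out = L * fs_in = 12 * 8000 = 96000 Hz

Step 2 — Nyquist frequency of the output stream:
f_Nyq = fs_out / 2 = 96000 / 2 = 48000.0 Hz

fs_out = 96000 Hz; f_Nyquist = 48000.0 Hz


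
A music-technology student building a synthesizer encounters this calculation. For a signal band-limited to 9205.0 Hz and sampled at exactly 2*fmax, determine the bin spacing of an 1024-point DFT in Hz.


Step 1 — Nyquist sampling rate:
fs = 2 * fmax = 2 * 9205.0 = 18410.0 Hz

Step 2 — DFT bin spacing:
df = fs / N = 18410.0 / 1024 = 17.9785 Hz

17.9785 Hz


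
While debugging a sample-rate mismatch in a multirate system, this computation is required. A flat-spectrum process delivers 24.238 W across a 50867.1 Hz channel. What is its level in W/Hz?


Power spectral density:
PSD = P / BW
    = 24.238 / 50867.1
    = 0.0004765 W/Hz

0.0004765 W/Hz


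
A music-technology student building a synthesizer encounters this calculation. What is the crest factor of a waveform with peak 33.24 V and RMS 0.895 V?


Crest factor is the ratio of peak to RMS:
CF = V_peak / V_rms
   = 33.24 / 0.895
   = 37.1397

37.1397


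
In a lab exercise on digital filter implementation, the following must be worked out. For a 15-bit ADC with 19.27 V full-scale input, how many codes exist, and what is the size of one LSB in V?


Step 1 — number of quantization levels:
L = 2^N = 2^15 = 32768

Step 2 — LSB step size:
delta = Vfs / L
      = 19.27 / 32768
      = 0.00058807 V

Levels = 32768; step size = 0.00058807 V


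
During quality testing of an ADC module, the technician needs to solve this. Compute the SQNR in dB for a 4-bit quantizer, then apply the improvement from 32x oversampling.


Step 1 — baseline SQNR at Nyquist:
SQNR_base = 6.02*N + 1.76
          = 6.02*4 + 1.76
          = 25.84 dB

Step 2 — oversampling processing gain:
G = 10*log10(OSR) = 10*log10(32) = 15.05 dB

Step 3 — total:
SQNR_total = 25.84 + 15.05 = 40.89 dB

Base SQNR = 25.84 dB; oversampled SQNR = 40.89 dB


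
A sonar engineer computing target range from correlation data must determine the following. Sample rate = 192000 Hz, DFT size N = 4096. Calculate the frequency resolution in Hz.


DFT frequency resolution:
df = fs / N
   = 192000 / 4096
   = 46.875 Hz

46.875 Hz


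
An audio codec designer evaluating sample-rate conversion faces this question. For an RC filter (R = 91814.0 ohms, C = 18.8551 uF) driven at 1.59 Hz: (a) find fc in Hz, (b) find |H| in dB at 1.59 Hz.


Step 1 — cutoff frequency:
fc = 1 / (2*pi*R*C)
C = 18.8551 uF = 1.88551e-05 F
fc = 1 / (2*pi*91814.0*1.88551e-05)
   = 0.0919353 Hz

Step 2 — magnitude at f = 1.59 Hz:
|H(f)| = 1 / sqrt(1 + (f/fc)^2)
f/fc = 1.59 / 0.0919353 = 17.294771
|H| = 1 / sqrt(1 + 299.109104) = 0.0577245
|H|_dB = 20*log10(0.0577245) = -24.77 dB

fc = 0.0919353 Hz; |H(1.59 Hz)| = -24.77 dB


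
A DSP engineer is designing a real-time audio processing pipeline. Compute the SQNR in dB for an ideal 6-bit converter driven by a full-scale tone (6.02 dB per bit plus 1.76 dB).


Theoretical SNR for a full-scale sinusoid:
SNR = 6.02 * N + 1.76
    = 6.02 * 6 + 1.76
    = 36.12 + 1.76
    = 37.88 dB

37.88 dB


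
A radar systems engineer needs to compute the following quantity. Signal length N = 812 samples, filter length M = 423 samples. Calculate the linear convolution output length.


Linear convolution output length:
L = N + M - 1
  = 812 + 423 - 1
  = 1234 samples

1234


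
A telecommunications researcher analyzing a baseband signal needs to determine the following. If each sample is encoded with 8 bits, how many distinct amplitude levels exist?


Number of quantization levels = 2^N
= 2^8
= 256

256


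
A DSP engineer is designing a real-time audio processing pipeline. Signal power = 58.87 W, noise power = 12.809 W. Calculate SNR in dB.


SNR in decibels:
SNR = 10 * log10(Ps / Pn)
    = 10 * log10(58.87 / 12.809)
    = 10 * log10(4.596)
    = 10 * 0.6624
    = 6.62 dB

6.62 dB


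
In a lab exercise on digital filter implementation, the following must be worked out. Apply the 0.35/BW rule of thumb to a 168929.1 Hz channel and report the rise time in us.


Rise time from bandwidth relationship:
tr = 0.35 / BW
   = 0.35 / 168929.1
   = 2.071875124e-06 s
   = 2.0719 us

2.0719 us


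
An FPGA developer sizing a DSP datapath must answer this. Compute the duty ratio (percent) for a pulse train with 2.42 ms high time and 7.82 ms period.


Duty cycle as a percentage:
DC = (t_on / T) * 100
   = (2.42 / 7.82) * 100
   = 0.309463 * 100
   = 30.95 %

30.95 %


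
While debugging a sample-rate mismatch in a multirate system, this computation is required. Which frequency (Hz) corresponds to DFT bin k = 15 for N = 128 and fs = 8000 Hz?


Frequency of DFT bin k:
f_k = k * fs / N
    = 15 * 8000 / 128
    = 120000 / 128
    = 937.5 Hz

937.5 Hz


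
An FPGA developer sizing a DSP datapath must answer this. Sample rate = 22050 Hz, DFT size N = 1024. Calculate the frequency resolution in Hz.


DFT frequency resolution:
df = fs / N
   = 22050 / 1024
   = 21.5332 Hz

21.5332 Hz


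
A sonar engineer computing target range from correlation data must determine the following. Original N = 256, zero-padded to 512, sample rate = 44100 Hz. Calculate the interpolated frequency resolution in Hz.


Frequency resolution after zero-padding:
N_padded = 256 * 2 = 512
df = fs / N_padded
   = 44100 / 512
   = 86.1328 Hz

86.1328 Hz


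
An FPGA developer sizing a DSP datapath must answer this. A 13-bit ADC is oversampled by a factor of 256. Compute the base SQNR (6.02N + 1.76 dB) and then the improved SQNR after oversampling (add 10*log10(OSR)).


Step 1 — baseline SQNR at Nyquist:
SQNR_base = 6.02*N + 1.76
          = 6.02*13 + 1.76
          = 80.02 dB

Step 2 — oversampling processing gain:
G = 10*log10(OSR) = 10*log10(256) = 24.08 dB

Step 3 — total:
SQNR_total = 80.02 + 24.08 = 104.1 dB

Base SQNR = 80.02 dB; oversampled SQNR = 104.1 dB


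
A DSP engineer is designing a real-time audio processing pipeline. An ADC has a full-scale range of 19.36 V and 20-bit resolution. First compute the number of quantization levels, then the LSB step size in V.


Step 1 — number of quantization levels:
L = 2^N = 2^20 = 1048576

Step 2 — LSB step size:
delta = Vfs / L
      = 19.36 / 1048576
      = 1.846e-05 V

Levels = 1048576; step size = 1.846e-05 V


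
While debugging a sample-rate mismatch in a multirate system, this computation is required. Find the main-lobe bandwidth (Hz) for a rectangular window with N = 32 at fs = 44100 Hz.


Main lobe width for a rectangular window:
Width = 2 * fs / N
      = 2 * 44100 / 32
      = 88200 / 32
      = 2756.25 Hz

2756.25 Hz


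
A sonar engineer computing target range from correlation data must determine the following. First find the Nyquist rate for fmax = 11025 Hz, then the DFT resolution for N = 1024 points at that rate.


Step 1 — Nyquist sampling rate:
fs = 2 * fmax = 2 * 11025 = 22050 Hz

Step 2 — DFT bin spacing:
df = fs / N = 22050 / 1024 = 21.5332 Hz

21.5332 Hz


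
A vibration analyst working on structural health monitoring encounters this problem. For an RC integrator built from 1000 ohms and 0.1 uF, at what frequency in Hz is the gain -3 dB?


Cutoff frequency of a first-order RC filter:
fc = 1 / (2 * pi * R * C)
C = 0.1 uF = 1e-07 F
fc = 1 / (2 * pi * 1000 * 1e-07)
   = 1 / 0.00062831853071796
   = 1591.549431 Hz

1591.549431 Hz


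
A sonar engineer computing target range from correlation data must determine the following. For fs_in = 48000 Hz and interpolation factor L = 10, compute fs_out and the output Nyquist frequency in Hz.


Step 1 — output sample rate after interpolation by L:
fs_out = L * fs_in = 10 * 48000 = 480000 Hz

Step 2 — Nyquist frequency of the output stream:
f_Nyq = fs_out / 2 = 480000 / 2 = 240000.0 Hz

fs_out = 480000 Hz; f_Nyquist = 240000.0 Hz


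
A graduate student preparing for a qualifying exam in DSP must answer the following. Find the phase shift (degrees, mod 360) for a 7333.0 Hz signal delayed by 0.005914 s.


Phase shift from frequency and time delay:
phi = 360 * f * t_delay
    = 360 * 7333.0 * 0.005914
    = 15612.25 degrees
    mod 360 = 132.25 degrees

132.25 degrees


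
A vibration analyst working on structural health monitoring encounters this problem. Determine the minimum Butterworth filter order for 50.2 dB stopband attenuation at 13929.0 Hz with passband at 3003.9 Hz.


Butterworth filter order formula:
n = log10(10^(A/10) - 1) / (2 * log10(f_stop/f_pass))
10^(50.2/10) - 1 = 104711.8548
f_stop/f_pass = 13929.0 / 3003.9 = 4.637
n = 3.7674 -> ceil = 4

4


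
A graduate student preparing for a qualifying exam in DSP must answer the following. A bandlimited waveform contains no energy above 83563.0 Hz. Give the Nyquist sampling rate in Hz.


The Nyquist rate is twice the maximum frequency component.
fs_min = 2 * fmax
      = 2 * 83563.0
      = 167126.0 Hz

167126.0


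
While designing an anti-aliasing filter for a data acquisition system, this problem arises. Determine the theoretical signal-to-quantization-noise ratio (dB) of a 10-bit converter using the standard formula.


Theoretical SNR for a full-scale sinusoid:
SNR = 6.02 * N + 1.76
    = 6.02 * 10 + 1.76
    = 60.2 + 1.76
    = 61.96 dB

61.96 dB


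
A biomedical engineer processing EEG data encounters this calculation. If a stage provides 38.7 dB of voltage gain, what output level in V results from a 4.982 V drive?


Output voltage from dB gain:
V_out = V_in * 10^(gain_dB / 20)
      = 4.982 * 10^(38.7 / 20)
      = 4.982 * 86.099375
      = 428.9471 V

428.9471 V


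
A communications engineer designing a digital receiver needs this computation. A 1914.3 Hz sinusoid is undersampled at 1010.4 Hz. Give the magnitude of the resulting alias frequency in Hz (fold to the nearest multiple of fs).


Compute the nearest integer multiple of fs to the signal:
n = round(1914.3 / 1010.4) = 2
f_alias = |1914.3 - 2 * 1010.4|
        = |1914.3 - 2020.8|
        = 106.5 Hz

106.5


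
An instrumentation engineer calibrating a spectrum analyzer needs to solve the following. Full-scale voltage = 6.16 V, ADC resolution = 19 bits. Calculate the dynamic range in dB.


Dynamic range from full-scale to LSB:
V_min = V_max / 2^bits = 6.16 / 2^19
DR = 20 * log10(V_max / V_min)
   = 20 * log10(2^19)
   = 20 * 19 * log10(2)
   = 114.39 dB

114.39 dB


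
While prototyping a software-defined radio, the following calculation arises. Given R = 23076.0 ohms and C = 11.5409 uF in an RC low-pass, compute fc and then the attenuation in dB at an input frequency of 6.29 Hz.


Step 1 — cutoff frequency:
fc = 1 / (2*pi*R*C)
C = 11.5409 uF = 1.15409e-05 F
fc = 1 / (2*pi*23076.0*1.15409e-05)
   = 0.597613 Hz

Step 2 — magnitude at f = 6.29 Hz:
|H(f)| = 1 / sqrt(1 + (f/fc)^2)
f/fc = 6.29 / 0.597613 = 10.525206
|H| = 1 / sqrt(1 + 110.779961) = 0.0945841
|H|_dB = 20*log10(0.0945841) = -20.48 dB

fc = 0.597613 Hz; |H(6.29 Hz)| = -20.48 dB


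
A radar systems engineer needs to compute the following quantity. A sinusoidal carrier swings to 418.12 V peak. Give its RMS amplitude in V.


RMS voltage for a sinusoidal waveform:
V_rms = V_peak / sqrt(2)
      = 418.12 / 1.414214
      = 295.655 V

295.655 V


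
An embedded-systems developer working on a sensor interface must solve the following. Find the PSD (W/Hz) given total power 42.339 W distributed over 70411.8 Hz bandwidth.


Power spectral density:
PSD = P / BW
    = 42.339 / 70411.8
    = 0.00060131 W/Hz

0.00060131 W/Hz


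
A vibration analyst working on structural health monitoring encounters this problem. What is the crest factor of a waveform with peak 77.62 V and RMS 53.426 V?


Crest factor is the ratio of peak to RMS:
CF = V_peak / V_rms
   = 77.62 / 53.426
   = 1.4529

1.4529


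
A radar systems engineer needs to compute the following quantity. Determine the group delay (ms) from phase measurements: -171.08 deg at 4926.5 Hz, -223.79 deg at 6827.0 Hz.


Group delay from phase difference:
tau = -d(phi)/d(omega)
d(phi) = -52.71 deg = -0.919963 rad
d(omega) = 2*pi*(6827.0 - 4926.5) = 11941.1937 rad/s
tau = -(-0.919963) / 11941.1937
    = 0.077 ms

0.077 ms


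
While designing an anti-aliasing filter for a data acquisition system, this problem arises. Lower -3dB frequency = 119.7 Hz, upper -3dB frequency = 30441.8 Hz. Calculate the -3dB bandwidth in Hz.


Bandwidth is the difference of -3dB frequencies:
BW = f_high - f_low
   = 30441.8 - 119.7
   = 30322.1 Hz

30322.1 Hz


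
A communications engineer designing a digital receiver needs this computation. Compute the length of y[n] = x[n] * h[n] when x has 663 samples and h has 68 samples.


Linear convolution output length:
L = N + M - 1
  = 663 + 68 - 1
  = 730 samples

730


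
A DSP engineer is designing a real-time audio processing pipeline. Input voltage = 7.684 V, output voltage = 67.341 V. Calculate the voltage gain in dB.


Voltage gain in dB:
G = 20 * log10(Vout / Vin)
  = 20 * log10(67.341 / 7.684)
  = 20 * log10(8.763795)
  = 20 * 0.942692
  = 18.85 dB

18.85 dB


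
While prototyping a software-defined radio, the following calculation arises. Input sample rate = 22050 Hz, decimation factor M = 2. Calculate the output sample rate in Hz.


Decimation reduces the sample rate:
fs_out = fs_in / M
       = 22050 / 2
       = 11025.0 Hz

11025.0 Hz


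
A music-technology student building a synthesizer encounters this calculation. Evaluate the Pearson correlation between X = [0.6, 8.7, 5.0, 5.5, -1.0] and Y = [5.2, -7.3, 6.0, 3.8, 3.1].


Pearson correlation coefficient (population):
r = cov(X,Y) / (std(X) * std(Y))
Mean X = 3.76, Mean Y = 2.16
Cov(X,Y) = -10.6396
Std(X) = 3.510328, Std(Y) = 4.838429
r = -0.6264

-0.6264


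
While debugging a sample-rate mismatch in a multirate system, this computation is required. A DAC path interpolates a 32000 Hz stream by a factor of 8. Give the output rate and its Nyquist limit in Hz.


Step 1 — output sample rate after interpolation by L:
fs_out = L * fs_in = 8 * 32000 = 256000 Hz

Step 2 — Nyquist frequency of the output stream:
f_Nyq = fs_out / 2 = 256000 / 2 = 128000.0 Hz

fs_out = 256000 Hz; f_Nyquist = 128000.0 Hz


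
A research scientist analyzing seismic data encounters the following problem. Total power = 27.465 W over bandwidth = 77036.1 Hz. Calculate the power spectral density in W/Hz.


Power spectral density:
PSD = P / BW
    = 27.465 / 77036.1
    = 0.00035652 W/Hz

0.00035652 W/Hz


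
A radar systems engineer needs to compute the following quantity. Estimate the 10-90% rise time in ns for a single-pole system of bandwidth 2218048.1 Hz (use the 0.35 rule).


Rise time from bandwidth relationship:
tr = 0.35 / BW
   = 0.35 / 2218048.1
   = 1.577963977e-07 s
   = 157.7964 ns

157.7964 ns


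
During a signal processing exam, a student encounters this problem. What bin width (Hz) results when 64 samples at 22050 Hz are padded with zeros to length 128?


Frequency resolution after zero-padding:
N_padded = 64 * 2 = 128
df = fs / N_padded
   = 22050 / 128
   = 172.2656 Hz

172.2656 Hz


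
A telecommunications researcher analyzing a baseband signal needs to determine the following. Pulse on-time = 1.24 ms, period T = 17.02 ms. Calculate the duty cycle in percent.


Duty cycle as a percentage:
DC = (t_on / T) * 100
   = (1.24 / 17.02) * 100
   = 0.072855 * 100
   = 7.29 %

7.29 %


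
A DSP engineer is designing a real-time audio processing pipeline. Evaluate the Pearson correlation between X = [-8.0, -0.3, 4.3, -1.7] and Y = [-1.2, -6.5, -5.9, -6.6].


Pearson correlation coefficient (population):
r = cov(X,Y) / (std(X) * std(Y))
Mean X = -1.425, Mean Y = -5.05
Cov(X,Y) = -7.84625
Std(X) = 4.397371, Std(Y) = 2.238861
r = -0.797

-0.797


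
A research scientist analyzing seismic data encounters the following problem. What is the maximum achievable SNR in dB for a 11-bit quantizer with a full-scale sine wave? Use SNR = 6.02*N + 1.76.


Theoretical SNR for a full-scale sinusoid:
SNR = 6.02 * N + 1.76
    = 6.02 * 11 + 1.76
    = 66.22 + 1.76
    = 67.98 dB

67.98 dB


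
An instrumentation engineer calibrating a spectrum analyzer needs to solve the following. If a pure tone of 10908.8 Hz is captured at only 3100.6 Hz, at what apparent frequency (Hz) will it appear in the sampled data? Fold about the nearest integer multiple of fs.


Compute the nearest integer multiple of fs to the signal:
n = round(10908.8 / 3100.6) = 4
f_alias = |10908.8 - 4 * 3100.6|
        = |10908.8 - 12402.4|
        = 1493.6 Hz

1493.6


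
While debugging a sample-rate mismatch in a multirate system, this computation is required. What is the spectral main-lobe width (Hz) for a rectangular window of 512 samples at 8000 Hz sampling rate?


Main lobe width for a rectangular window:
Width = 2 * fs / N
      = 2 * 8000 / 512
      = 16000 / 512
      = 31.25 Hz

31.25 Hz


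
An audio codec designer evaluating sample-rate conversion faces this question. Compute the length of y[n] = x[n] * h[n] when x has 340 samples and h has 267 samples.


Linear convolution output length:
L = N + M - 1
  = 340 + 267 - 1
  = 606 samples

606


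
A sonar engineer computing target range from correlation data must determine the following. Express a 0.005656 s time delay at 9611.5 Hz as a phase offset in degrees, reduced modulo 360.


Phase shift from frequency and time delay:
phi = 360 * f * t_delay
    = 360 * 9611.5 * 0.005656
    = 19570.55 degrees
    mod 360 = 130.55 degrees

130.55 degrees


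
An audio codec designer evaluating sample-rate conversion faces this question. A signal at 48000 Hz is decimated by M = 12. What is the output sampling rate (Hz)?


Decimation reduces the sample rate:
fs_out = fs_in / M
       = 48000 / 12
       = 4000.0 Hz

4000.0 Hz


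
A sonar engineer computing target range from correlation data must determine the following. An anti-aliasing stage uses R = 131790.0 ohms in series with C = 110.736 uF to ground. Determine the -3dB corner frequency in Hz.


Cutoff frequency of a first-order RC filter:
fc = 1 / (2 * pi * R * C)
C = 110.736 uF = 0.000110736 F
fc = 1 / (2 * pi * 131790.0 * 0.000110736)
   = 1 / 91.696161969494
   = 0.010906 Hz

0.010906 Hz


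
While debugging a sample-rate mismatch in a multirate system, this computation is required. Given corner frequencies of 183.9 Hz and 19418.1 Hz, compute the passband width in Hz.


Bandwidth is the difference of -3dB frequencies:
BW = f_high - f_low
   = 19418.1 - 183.9
   = 19234.2 Hz

19234.2 Hz


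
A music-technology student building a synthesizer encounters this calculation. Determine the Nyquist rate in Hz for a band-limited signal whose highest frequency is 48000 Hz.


The Nyquist rate is twice the maximum frequency component.
fs_min = 2 * fmax
      = 2 * 48000
      = 96000 Hz

96000


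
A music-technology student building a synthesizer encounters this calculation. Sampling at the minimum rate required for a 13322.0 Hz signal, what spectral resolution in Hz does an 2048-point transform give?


Step 1 — Nyquist sampling rate:
fs = 2 * fmax = 2 * 13322.0 = 26644.0 Hz

Step 2 — DFT bin spacing:
df = fs / N = 26644.0 / 2048 = 13.0098 Hz

13.0098 Hz


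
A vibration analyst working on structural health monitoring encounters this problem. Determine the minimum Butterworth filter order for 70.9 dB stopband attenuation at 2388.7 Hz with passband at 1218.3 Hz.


Butterworth filter order formula:
n = log10(10^(A/10) - 1) / (2 * log10(f_stop/f_pass))
10^(70.9/10) - 1 = 12302686.7081
f_stop/f_pass = 2388.7 / 1218.3 = 1.9607
n = 12.1235 -> ceil = 13

13


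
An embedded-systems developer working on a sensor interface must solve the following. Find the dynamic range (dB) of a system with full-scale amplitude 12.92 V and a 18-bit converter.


Dynamic range from full-scale to LSB:
V_min = V_max / 2^bits = 12.92 / 2^18
DR = 20 * log10(V_max / V_min)
   = 20 * log10(2^18)
   = 20 * 18 * log10(2)
   = 108.37 dB

108.37 dB


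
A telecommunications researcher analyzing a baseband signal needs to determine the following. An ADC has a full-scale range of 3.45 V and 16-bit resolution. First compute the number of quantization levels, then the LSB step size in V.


Step 1 — number of quantization levels:
L = 2^N = 2^16 = 65536

Step 2 — LSB step size:
delta = Vfs / L
      = 3.45 / 65536
      = 5.264e-05 V

Levels = 65536; step size = 5.264e-05 V


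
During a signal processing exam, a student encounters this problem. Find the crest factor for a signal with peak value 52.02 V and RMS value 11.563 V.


Crest factor is the ratio of peak to RMS:
CF = V_peak / V_rms
   = 52.02 / 11.563
   = 4.4988

4.4988


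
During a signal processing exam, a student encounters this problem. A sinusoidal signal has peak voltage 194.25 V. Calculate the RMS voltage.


RMS voltage for a sinusoidal waveform:
V_rms = V_peak / sqrt(2)
      = 194.25 / 1.414214
      = 137.355 V

137.355 V


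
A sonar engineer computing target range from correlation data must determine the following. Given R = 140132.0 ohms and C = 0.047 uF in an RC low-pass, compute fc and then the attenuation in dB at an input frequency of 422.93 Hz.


Step 1 — cutoff frequency:
fc = 1 / (2*pi*R*C)
C = 0.047 uF = 4.7e-08 F
fc = 1 / (2*pi*140132.0*4.7e-08)
   = 24.1649 Hz

Step 2 — magnitude at f = 422.93 Hz:
|H(f)| = 1 / sqrt(1 + (f/fc)^2)
f/fc = 422.93 / 24.1649 = 17.501831
|H| = 1 / sqrt(1 + 306.314088) = 0.0570438
|H|_dB = 20*log10(0.0570438) = -24.88 dB

fc = 24.1649 Hz; |H(422.93 Hz)| = -24.88 dB


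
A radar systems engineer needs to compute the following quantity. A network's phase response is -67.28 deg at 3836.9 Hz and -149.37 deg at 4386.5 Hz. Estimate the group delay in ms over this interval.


Group delay from phase difference:
tau = -d(phi)/d(omega)
d(phi) = -82.09 deg = -1.432741 rad
d(omega) = 2*pi*(4386.5 - 3836.9) = 3453.2386 rad/s
tau = -(-1.432741) / 3453.2386
    = 0.4149 ms

0.4149 ms


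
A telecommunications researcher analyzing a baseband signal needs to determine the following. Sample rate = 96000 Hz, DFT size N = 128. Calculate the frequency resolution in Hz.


DFT frequency resolution:
df = fs / N
   = 96000 / 128
   = 750.0 Hz

750.0 Hz


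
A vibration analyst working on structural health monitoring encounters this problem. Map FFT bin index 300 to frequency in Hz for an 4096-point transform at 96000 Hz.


Frequency of DFT bin k:
f_k = k * fs / N
    = 300 * 96000 / 4096
    = 28800000 / 4096
    = 7031.25 Hz

7031.25 Hz


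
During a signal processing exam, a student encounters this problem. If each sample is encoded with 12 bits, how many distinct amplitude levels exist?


Number of quantization levels = 2^N
= 2^12
= 4096

4096


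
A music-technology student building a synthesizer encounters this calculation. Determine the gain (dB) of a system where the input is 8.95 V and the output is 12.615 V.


Voltage gain in dB:
G = 20 * log10(Vout / Vin)
  = 20 * log10(12.615 / 8.95)
  = 20 * log10(1.409497)
  = 20 * 0.149064
  = 2.98 dB

2.98 dB


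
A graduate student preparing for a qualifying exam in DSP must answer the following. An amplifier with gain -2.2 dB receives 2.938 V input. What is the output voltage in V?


Output voltage from dB gain:
V_out = V_in * 10^(gain_dB / 20)
      = 2.938 * 10^(-2.2 / 20)
      = 2.938 * 0.776247
      = 2.2806 V

2.2806 V


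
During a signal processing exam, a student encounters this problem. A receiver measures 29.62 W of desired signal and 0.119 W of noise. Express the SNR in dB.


SNR in decibels:
SNR = 10 * log10(Ps / Pn)
    = 10 * log10(29.62 / 0.119)
    = 10 * log10(248.9076)
    = 10 * 2.396
    = 23.96 dB

23.96 dB


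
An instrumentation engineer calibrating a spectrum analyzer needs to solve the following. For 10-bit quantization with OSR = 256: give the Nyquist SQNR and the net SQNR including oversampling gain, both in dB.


Step 1 — baseline SQNR at Nyquist:
SQNR_base = 6.02*N + 1.76
          = 6.02*10 + 1.76
          = 61.96 dB

Step 2 — oversampling processing gain:
G = 10*log10(OSR) = 10*log10(256) = 24.08 dB

Step 3 — total:
SQNR_total = 61.96 + 24.08 = 86.04 dB

Base SQNR = 61.96 dB; oversampled SQNR = 86.04 dB


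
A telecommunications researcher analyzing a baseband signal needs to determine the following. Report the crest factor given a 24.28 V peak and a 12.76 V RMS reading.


Crest factor is the ratio of peak to RMS:
CF = V_peak / V_rms
   = 24.28 / 12.76
   = 1.9028

1.9028


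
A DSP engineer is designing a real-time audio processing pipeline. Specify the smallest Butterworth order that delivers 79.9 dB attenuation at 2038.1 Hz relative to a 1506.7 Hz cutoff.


Butterworth filter order formula:
n = log10(10^(A/10) - 1) / (2 * log10(f_stop/f_pass))
10^(79.9/10) - 1 = 97723721.0956
f_stop/f_pass = 2038.1 / 1506.7 = 1.3527
n = 30.45 -> ceil = 31

31


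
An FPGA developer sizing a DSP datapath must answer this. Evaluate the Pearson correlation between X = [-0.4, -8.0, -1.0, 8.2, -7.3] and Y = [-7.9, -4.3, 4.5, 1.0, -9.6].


Pearson correlation coefficient (population):
r = cov(X,Y) / (std(X) * std(Y))
Mean X = -1.7, Mean Y = -3.26
Cov(X,Y) = 16.726
Std(X) = 5.852179, Std(Y) = 5.313605
r = 0.5379

0.5379


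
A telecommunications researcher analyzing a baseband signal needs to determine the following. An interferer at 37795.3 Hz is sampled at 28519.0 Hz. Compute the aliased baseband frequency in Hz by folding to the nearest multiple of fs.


Compute the nearest integer multiple of fs to the signal:
n = round(37795.3 / 28519.0) = 1
f_alias = |37795.3 - 1 * 28519.0|
        = |37795.3 - 28519.0|
        = 9276.3 Hz

9276.3


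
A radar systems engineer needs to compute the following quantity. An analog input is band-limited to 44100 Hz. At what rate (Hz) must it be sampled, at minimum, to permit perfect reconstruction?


The Nyquist rate is twice the maximum frequency component.
fs_min = 2 * fmax
      = 2 * 44100
      = 88200 Hz

88200


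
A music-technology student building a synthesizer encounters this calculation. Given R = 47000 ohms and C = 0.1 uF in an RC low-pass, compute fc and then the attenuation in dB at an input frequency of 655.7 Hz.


Step 1 — cutoff frequency:
fc = 1 / (2*pi*R*C)
C = 0.1 uF = 1e-07 F
fc = 1 / (2*pi*47000*1e-07)
   = 33.8628 Hz

Step 2 — magnitude at f = 655.7 Hz:
|H(f)| = 1 / sqrt(1 + (f/fc)^2)
f/fc = 655.7 / 33.8628 = 19.363431
|H| = 1 / sqrt(1 + 374.94246) = 0.051575
|H|_dB = 20*log10(0.051575) = -25.75 dB

fc = 33.8628 Hz; |H(655.7 Hz)| = -25.75 dB


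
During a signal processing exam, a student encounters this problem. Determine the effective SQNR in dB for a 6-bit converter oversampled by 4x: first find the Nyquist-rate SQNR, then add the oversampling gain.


Step 1 — baseline SQNR at Nyquist:
SQNR_base = 6.02*N + 1.76
          = 6.02*6 + 1.76
          = 37.88 dB

Step 2 — oversampling processing gain:
G = 10*log10(OSR) = 10*log10(4) = 6.02 dB

Step 3 — total:
SQNR_total = 37.88 + 6.02 = 43.9 dB

Base SQNR = 37.88 dB; oversampled SQNR = 43.9 dB


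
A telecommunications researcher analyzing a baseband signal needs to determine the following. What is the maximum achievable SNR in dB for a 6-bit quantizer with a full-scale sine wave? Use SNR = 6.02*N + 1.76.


Theoretical SNR for a full-scale sinusoid:
SNR = 6.02 * N + 1.76
    = 6.02 * 6 + 1.76
    = 36.12 + 1.76
    = 37.88 dB

37.88 dB


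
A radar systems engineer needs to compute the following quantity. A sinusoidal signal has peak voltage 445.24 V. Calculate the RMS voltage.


RMS voltage for a sinusoidal waveform:
V_rms = V_peak / sqrt(2)
      = 445.24 / 1.414214
      = 314.832 V

314.832 V


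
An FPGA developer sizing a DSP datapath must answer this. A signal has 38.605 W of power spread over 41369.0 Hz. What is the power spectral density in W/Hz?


Power spectral density:
PSD = P / BW
    = 38.605 / 41369.0
    = 0.00093319 W/Hz

0.00093319 W/Hz


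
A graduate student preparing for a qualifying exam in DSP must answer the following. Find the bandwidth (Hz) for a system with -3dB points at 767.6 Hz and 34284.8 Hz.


Bandwidth is the difference of -3dB frequencies:
BW = f_high - f_low
   = 34284.8 - 767.6
   = 33517.2 Hz

33517.2 Hz


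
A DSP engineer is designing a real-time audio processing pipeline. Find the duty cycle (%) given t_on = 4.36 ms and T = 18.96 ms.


Duty cycle as a percentage:
DC = (t_on / T) * 100
   = (4.36 / 18.96) * 100
   = 0.229958 * 100
   = 23.0 %

23.0 %


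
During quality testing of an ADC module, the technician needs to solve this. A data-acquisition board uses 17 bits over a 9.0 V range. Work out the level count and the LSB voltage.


Step 1 — number of quantization levels:
L = 2^N = 2^17 = 131072

Step 2 — LSB step size:
delta = Vfs / L
      = 9.0 / 131072
      = 6.866e-05 V

Levels = 131072; step size = 6.866e-05 V


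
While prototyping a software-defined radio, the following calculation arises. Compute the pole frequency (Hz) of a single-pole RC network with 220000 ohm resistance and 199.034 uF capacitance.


Cutoff frequency of a first-order RC filter:
fc = 1 / (2 * pi * R * C)
C = 199.034 uF = 0.000199034 F
fc = 1 / (2 * pi * 220000 * 0.000199034)
   = 1 / 275.12485097442
   = 0.003635 Hz

0.003635 Hz


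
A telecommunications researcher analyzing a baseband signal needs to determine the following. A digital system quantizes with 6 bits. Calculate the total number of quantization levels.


Number of quantization levels = 2^N
= 2^6
= 64

64


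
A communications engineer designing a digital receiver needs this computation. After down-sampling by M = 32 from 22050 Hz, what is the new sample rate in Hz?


Decimation reduces the sample rate:
fs_out = fs_in / M
       = 22050 / 32
       = 689.0625 Hz

689.0625 Hz


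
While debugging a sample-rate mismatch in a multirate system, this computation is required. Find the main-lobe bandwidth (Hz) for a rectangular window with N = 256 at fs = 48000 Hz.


Main lobe width for a rectangular window:
Width = 2 * fs / N
      = 2 * 48000 / 256
      = 96000 / 256
      = 375.0 Hz

375.0 Hz


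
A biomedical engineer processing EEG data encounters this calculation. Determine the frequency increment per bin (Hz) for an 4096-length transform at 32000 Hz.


DFT frequency resolution:
df = fs / N
   = 32000 / 4096
   = 7.8125 Hz

7.8125 Hz


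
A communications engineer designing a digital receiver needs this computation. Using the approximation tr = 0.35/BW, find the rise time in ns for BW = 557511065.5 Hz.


Rise time from bandwidth relationship:
tr = 0.35 / BW
   = 0.35 / 557511065.5
   = 6.277902299e-10 s
   = 0.6278 ns

0.6278 ns


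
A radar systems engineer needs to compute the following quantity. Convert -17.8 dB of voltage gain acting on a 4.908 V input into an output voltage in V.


Output voltage from dB gain:
V_out = V_in * 10^(gain_dB / 20)
      = 4.908 * 10^(-17.8 / 20)
      = 4.908 * 0.128825
      = 0.6323 V

0.6323 V


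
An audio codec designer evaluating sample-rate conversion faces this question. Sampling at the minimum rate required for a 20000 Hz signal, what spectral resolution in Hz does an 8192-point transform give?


Step 1 — Nyquist sampling rate:
fs = 2 * fmax = 2 * 20000 = 40000 Hz

Step 2 — DFT bin spacing:
df = fs / N = 40000 / 8192 = 4.8828 Hz

4.8828 Hz


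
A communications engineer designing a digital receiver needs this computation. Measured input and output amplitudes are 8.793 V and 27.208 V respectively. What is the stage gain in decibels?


Voltage gain in dB:
G = 20 * log10(Vout / Vin)
  = 20 * log10(27.208 / 8.793)
  = 20 * log10(3.09428)
  = 20 * 0.49056
  = 9.81 dB

9.81 dB


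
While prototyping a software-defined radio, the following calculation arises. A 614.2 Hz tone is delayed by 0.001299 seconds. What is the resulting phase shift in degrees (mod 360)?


Phase shift from frequency and time delay:
phi = 360 * f * t_delay
    = 360 * 614.2 * 0.001299
    = 287.22 degrees
    mod 360 = 287.22 degrees

287.22 degrees


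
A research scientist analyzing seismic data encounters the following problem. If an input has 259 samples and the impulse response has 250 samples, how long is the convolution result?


Linear convolution output length:
L = N + M - 1
  = 259 + 250 - 1
  = 508 samples

508


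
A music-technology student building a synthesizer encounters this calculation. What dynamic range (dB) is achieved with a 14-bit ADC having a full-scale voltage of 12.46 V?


Dynamic range from full-scale to LSB:
V_min = V_max / 2^bits = 12.46 / 2^14
DR = 20 * log10(V_max / V_min)
   = 20 * log10(2^14)
   = 20 * 14 * log10(2)
   = 84.29 dB

84.29 dB


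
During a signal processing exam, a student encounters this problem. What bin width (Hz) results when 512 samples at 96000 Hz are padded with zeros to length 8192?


Frequency resolution after zero-padding:
N_padded = 512 * 16 = 8192
df = fs / N_padded
   = 96000 / 8192
   = 11.7188 Hz

11.7188 Hz


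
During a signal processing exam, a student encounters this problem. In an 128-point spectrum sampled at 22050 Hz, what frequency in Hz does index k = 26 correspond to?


Frequency of DFT bin k:
f_k = k * fs / N
    = 26 * 22050 / 128
    = 573300 / 128
    = 4478.906 Hz

4478.906 Hz


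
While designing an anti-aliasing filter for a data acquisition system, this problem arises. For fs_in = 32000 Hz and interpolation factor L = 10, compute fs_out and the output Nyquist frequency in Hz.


Step 1 — output sample rate after interpolation by L:
fs_out = L * fs_in = 10 * 32000 = 320000 Hz

Step 2 — Nyquist frequency of the output stream:
f_Nyq = fs_out / 2 = 320000 / 2 = 160000.0 Hz

fs_out = 320000 Hz; f_Nyquist = 160000.0 Hz


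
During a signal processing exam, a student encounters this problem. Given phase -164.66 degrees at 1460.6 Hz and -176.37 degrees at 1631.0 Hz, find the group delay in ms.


Group delay from phase difference:
tau = -d(phi)/d(omega)
d(phi) = -11.71 deg = -0.204378 rad
d(omega) = 2*pi*(1631.0 - 1460.6) = 1070.6548 rad/s
tau = -(-0.204378) / 1070.6548
    = 0.1909 ms

0.1909 ms


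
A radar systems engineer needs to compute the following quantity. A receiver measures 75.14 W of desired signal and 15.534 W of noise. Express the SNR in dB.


SNR in decibels:
SNR = 10 * log10(Ps / Pn)
    = 10 * log10(75.14 / 15.534)
    = 10 * log10(4.8371)
    = 10 * 0.6846
    = 6.85 dB

6.85 dB


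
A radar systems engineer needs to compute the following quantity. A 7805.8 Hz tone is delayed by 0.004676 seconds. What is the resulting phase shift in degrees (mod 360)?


Phase shift from frequency and time delay:
phi = 360 * f * t_delay
    = 360 * 7805.8 * 0.004676
    = 13139.97 degrees
    mod 360 = 179.97 degrees

179.97 degrees


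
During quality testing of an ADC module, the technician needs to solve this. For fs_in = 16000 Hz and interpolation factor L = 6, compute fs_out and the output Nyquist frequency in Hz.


Step 1 — output sample rate after interpolation by L:
fs_out = L * fs_in = 6 * 16000 = 96000 Hz

Step 2 — Nyquist frequency of the output stream:
f_Nyq = fs_out / 2 = 96000 / 2 = 48000.0 Hz

fs_out = 96000 Hz; f_Nyquist = 48000.0 Hz


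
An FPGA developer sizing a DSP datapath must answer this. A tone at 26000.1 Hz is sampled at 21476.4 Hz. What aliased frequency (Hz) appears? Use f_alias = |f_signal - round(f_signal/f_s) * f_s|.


Compute the nearest integer multiple of fs to the signal:
n = round(26000.1 / 21476.4) = 1
f_alias = |26000.1 - 1 * 21476.4|
        = |26000.1 - 21476.4|
        = 4523.7 Hz

4523.7


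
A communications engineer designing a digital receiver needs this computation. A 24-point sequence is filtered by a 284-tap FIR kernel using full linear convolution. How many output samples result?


Linear convolution output length:
L = N + M - 1
  = 24 + 284 - 1
  = 307 samples

307


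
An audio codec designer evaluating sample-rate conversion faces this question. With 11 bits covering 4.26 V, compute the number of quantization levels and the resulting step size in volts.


Step 1 — number of quantization levels:
L = 2^N = 2^11 = 2048

Step 2 — LSB step size:
delta = Vfs / L
      = 4.26 / 2048
      = 0.00208008 V

Levels = 2048; step size = 0.00208008 V


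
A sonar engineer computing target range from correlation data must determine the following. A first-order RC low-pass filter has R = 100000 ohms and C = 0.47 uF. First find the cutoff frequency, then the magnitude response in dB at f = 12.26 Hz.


Step 1 — cutoff frequency:
fc = 1 / (2*pi*R*C)
C = 0.47 uF = 4.7e-07 F
fc = 1 / (2*pi*100000*4.7e-07)
   = 3.38628 Hz

Step 2 — magnitude at f = 12.26 Hz:
|H(f)| = 1 / sqrt(1 + (f/fc)^2)
f/fc = 12.26 / 3.38628 = 3.620492
|H| = 1 / sqrt(1 + 13.107962) = 0.2662367
|H|_dB = 20*log10(0.2662367) = -11.49 dB

fc = 3.38628 Hz; |H(12.26 Hz)| = -11.49 dB
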